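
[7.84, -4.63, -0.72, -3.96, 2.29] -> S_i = Random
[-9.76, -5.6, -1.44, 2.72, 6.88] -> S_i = -9.76 + 4.16*i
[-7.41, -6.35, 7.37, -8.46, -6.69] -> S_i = Random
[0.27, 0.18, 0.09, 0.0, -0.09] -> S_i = 0.27 + -0.09*i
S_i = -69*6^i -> [-69, -414, -2484, -14904, -89424]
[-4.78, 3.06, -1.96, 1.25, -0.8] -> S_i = -4.78*(-0.64)^i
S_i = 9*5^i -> [9, 45, 225, 1125, 5625]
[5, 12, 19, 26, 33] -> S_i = 5 + 7*i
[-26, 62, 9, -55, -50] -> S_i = Random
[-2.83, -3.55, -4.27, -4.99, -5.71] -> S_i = -2.83 + -0.72*i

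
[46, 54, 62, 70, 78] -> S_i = 46 + 8*i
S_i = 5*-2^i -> [5, -10, 20, -40, 80]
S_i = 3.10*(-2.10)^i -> [3.1, -6.51, 13.67, -28.71, 60.29]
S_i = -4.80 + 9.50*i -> [-4.8, 4.7, 14.2, 23.7, 33.2]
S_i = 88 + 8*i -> [88, 96, 104, 112, 120]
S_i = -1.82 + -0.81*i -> [-1.82, -2.63, -3.44, -4.25, -5.06]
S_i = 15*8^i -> [15, 120, 960, 7680, 61440]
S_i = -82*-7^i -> [-82, 574, -4018, 28126, -196882]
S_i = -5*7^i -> [-5, -35, -245, -1715, -12005]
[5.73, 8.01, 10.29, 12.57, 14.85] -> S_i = 5.73 + 2.28*i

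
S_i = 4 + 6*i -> [4, 10, 16, 22, 28]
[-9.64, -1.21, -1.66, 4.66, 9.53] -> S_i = Random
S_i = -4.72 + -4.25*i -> [-4.72, -8.97, -13.22, -17.47, -21.72]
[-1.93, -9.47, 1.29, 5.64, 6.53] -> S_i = Random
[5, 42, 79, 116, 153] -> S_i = 5 + 37*i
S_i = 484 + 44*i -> [484, 528, 572, 616, 660]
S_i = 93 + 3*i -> [93, 96, 99, 102, 105]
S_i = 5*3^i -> [5, 15, 45, 135, 405]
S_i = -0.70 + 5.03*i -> [-0.7, 4.33, 9.36, 14.39, 19.42]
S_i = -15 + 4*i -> [-15, -11, -7, -3, 1]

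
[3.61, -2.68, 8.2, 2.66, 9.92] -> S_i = Random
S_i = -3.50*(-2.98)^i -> [-3.5, 10.43, -31.08, 92.62, -276.02]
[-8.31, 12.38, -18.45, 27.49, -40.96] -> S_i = -8.31*(-1.49)^i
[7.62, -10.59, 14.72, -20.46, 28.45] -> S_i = 7.62*(-1.39)^i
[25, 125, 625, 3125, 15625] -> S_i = 25*5^i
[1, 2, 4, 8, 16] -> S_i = 1*2^i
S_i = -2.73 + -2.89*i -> [-2.73, -5.62, -8.51, -11.4, -14.29]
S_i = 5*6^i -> [5, 30, 180, 1080, 6480]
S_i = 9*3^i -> [9, 27, 81, 243, 729]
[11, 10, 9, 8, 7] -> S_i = 11 + -1*i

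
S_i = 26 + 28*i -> [26, 54, 82, 110, 138]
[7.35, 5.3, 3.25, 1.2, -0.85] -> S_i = 7.35 + -2.05*i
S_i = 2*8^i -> [2, 16, 128, 1024, 8192]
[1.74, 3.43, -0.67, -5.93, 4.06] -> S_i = Random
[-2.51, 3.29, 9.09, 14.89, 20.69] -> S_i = -2.51 + 5.80*i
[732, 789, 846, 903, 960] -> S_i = 732 + 57*i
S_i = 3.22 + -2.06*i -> [3.22, 1.16, -0.9, -2.96, -5.02]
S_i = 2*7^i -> [2, 14, 98, 686, 4802]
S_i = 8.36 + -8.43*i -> [8.36, -0.07, -8.5, -16.93, -25.36]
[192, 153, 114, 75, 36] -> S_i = 192 + -39*i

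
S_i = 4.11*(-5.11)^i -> [4.11, -21.0, 107.32, -548.41, 2802.37]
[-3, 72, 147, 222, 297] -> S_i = -3 + 75*i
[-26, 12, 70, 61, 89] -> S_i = Random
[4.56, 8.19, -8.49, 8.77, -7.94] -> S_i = Random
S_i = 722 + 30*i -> [722, 752, 782, 812, 842]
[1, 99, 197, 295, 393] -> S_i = 1 + 98*i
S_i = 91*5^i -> [91, 455, 2275, 11375, 56875]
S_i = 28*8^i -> [28, 224, 1792, 14336, 114688]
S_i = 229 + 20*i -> [229, 249, 269, 289, 309]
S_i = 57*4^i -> [57, 228, 912, 3648, 14592]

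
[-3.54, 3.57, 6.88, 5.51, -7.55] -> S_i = Random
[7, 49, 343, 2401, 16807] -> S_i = 7*7^i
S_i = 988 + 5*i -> [988, 993, 998, 1003, 1008]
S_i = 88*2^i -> [88, 176, 352, 704, 1408]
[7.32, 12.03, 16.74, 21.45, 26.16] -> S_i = 7.32 + 4.71*i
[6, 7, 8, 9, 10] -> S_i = 6 + 1*i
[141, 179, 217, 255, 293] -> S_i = 141 + 38*i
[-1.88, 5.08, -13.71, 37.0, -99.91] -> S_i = -1.88*(-2.70)^i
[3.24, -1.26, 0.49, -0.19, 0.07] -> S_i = 3.24*(-0.39)^i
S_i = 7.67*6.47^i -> [7.67, 49.62, 321.07, 2077.34, 13440.41]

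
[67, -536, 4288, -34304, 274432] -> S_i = 67*-8^i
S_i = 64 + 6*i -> [64, 70, 76, 82, 88]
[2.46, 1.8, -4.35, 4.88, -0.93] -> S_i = Random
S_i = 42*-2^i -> [42, -84, 168, -336, 672]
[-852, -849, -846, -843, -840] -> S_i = -852 + 3*i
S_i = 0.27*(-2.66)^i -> [0.27, -0.72, 1.91, -5.08, 13.52]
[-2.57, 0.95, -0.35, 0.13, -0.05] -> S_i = -2.57*(-0.37)^i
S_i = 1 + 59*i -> [1, 60, 119, 178, 237]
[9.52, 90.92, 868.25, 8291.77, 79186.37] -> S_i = 9.52*9.55^i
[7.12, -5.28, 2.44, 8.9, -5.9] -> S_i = Random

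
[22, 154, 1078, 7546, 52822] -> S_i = 22*7^i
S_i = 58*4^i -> [58, 232, 928, 3712, 14848]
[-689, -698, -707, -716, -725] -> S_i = -689 + -9*i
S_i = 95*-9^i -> [95, -855, 7695, -69255, 623295]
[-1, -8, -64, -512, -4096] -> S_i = -1*8^i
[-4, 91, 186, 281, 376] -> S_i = -4 + 95*i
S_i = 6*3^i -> [6, 18, 54, 162, 486]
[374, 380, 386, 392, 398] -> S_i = 374 + 6*i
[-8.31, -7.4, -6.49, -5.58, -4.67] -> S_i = -8.31 + 0.91*i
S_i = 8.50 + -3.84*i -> [8.5, 4.66, 0.82, -3.02, -6.86]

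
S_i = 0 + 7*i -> [0, 7, 14, 21, 28]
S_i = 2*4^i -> [2, 8, 32, 128, 512]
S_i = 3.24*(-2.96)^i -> [3.24, -9.59, 28.39, -84.03, 248.72]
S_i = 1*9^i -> [1, 9, 81, 729, 6561]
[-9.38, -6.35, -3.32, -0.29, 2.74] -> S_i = -9.38 + 3.03*i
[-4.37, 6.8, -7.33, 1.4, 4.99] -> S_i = Random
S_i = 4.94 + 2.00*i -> [4.94, 6.94, 8.94, 10.94, 12.94]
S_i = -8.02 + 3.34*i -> [-8.02, -4.68, -1.34, 2.0, 5.34]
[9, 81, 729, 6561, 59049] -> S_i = 9*9^i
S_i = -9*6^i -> [-9, -54, -324, -1944, -11664]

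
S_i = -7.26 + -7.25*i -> [-7.26, -14.51, -21.76, -29.01, -36.26]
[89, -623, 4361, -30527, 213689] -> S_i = 89*-7^i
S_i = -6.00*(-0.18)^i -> [-6.0, 1.08, -0.19, 0.03, -0.01]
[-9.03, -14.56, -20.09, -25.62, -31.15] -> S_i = -9.03 + -5.53*i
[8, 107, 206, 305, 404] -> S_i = 8 + 99*i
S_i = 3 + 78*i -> [3, 81, 159, 237, 315]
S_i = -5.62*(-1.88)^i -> [-5.62, 10.57, -19.86, 37.34, -70.2]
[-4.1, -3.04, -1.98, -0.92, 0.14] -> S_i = -4.10 + 1.06*i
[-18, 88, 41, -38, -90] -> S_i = Random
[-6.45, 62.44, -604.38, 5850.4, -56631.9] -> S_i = -6.45*(-9.68)^i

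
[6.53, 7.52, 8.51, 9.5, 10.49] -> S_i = 6.53 + 0.99*i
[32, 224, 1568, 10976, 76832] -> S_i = 32*7^i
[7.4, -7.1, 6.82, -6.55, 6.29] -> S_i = 7.40*(-0.96)^i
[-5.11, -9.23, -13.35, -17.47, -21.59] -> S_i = -5.11 + -4.12*i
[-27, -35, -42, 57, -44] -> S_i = Random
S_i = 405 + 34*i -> [405, 439, 473, 507, 541]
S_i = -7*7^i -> [-7, -49, -343, -2401, -16807]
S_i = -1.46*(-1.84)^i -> [-1.46, 2.69, -4.94, 9.1, -16.73]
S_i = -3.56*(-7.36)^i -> [-3.56, 26.2, -192.84, 1419.33, -10446.27]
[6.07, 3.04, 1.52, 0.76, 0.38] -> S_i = 6.07*0.50^i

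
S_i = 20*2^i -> [20, 40, 80, 160, 320]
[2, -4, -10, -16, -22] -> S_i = 2 + -6*i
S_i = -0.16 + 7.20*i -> [-0.16, 7.04, 14.24, 21.44, 28.64]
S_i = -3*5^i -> [-3, -15, -75, -375, -1875]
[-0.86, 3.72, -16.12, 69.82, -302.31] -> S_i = -0.86*(-4.33)^i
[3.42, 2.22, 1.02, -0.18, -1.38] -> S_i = 3.42 + -1.20*i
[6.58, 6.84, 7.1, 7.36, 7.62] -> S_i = 6.58 + 0.26*i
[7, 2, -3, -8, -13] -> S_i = 7 + -5*i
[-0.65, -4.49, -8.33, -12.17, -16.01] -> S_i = -0.65 + -3.84*i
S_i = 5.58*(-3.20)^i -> [5.58, -17.86, 57.14, -182.85, 585.11]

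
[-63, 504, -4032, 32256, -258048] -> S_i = -63*-8^i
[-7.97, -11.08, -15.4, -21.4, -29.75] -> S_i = -7.97*1.39^i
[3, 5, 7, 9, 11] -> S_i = 3 + 2*i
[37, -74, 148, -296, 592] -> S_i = 37*-2^i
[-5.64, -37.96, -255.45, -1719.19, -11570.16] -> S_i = -5.64*6.73^i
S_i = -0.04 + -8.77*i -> [-0.04, -8.81, -17.58, -26.35, -35.12]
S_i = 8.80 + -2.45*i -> [8.8, 6.35, 3.9, 1.45, -1.0]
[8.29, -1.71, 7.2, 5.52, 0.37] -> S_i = Random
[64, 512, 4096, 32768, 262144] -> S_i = 64*8^i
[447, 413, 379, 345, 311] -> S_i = 447 + -34*i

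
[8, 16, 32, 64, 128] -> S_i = 8*2^i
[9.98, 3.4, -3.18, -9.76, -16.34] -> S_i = 9.98 + -6.58*i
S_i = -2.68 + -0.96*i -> [-2.68, -3.64, -4.6, -5.56, -6.52]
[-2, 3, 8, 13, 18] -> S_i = -2 + 5*i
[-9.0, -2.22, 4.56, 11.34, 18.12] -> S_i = -9.00 + 6.78*i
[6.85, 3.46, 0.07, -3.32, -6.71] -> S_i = 6.85 + -3.39*i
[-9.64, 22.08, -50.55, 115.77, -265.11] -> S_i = -9.64*(-2.29)^i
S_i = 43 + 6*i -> [43, 49, 55, 61, 67]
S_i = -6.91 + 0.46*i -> [-6.91, -6.45, -5.99, -5.53, -5.07]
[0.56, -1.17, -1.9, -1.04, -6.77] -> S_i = Random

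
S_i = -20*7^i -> [-20, -140, -980, -6860, -48020]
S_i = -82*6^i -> [-82, -492, -2952, -17712, -106272]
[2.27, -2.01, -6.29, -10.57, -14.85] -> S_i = 2.27 + -4.28*i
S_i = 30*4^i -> [30, 120, 480, 1920, 7680]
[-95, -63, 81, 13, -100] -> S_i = Random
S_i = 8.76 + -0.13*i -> [8.76, 8.63, 8.5, 8.37, 8.24]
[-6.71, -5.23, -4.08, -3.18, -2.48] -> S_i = -6.71*0.78^i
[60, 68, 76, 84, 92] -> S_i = 60 + 8*i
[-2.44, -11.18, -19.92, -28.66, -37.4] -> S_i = -2.44 + -8.74*i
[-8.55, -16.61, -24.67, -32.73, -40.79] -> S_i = -8.55 + -8.06*i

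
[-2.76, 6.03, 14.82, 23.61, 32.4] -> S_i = -2.76 + 8.79*i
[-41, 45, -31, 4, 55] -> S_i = Random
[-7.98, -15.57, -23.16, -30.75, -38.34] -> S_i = -7.98 + -7.59*i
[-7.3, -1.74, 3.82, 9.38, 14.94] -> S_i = -7.30 + 5.56*i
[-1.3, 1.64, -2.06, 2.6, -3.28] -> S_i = -1.30*(-1.26)^i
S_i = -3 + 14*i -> [-3, 11, 25, 39, 53]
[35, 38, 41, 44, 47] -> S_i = 35 + 3*i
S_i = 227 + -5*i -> [227, 222, 217, 212, 207]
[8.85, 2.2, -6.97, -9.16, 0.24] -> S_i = Random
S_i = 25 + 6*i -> [25, 31, 37, 43, 49]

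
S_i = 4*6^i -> [4, 24, 144, 864, 5184]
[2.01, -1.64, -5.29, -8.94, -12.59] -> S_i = 2.01 + -3.65*i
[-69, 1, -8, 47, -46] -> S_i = Random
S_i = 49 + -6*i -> [49, 43, 37, 31, 25]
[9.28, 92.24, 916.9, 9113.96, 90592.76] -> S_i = 9.28*9.94^i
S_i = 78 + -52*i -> [78, 26, -26, -78, -130]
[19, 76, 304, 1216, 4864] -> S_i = 19*4^i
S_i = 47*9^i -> [47, 423, 3807, 34263, 308367]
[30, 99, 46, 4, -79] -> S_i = Random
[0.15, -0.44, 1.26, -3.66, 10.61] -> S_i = 0.15*(-2.90)^i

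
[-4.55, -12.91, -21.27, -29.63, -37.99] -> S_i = -4.55 + -8.36*i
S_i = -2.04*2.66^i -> [-2.04, -5.43, -14.43, -38.4, -102.13]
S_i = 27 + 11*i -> [27, 38, 49, 60, 71]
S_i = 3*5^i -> [3, 15, 75, 375, 1875]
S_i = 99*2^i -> [99, 198, 396, 792, 1584]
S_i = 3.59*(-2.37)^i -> [3.59, -8.51, 20.16, -47.79, 113.26]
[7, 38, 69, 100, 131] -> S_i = 7 + 31*i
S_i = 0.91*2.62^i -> [0.91, 2.38, 6.25, 16.37, 42.88]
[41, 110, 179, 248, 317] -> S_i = 41 + 69*i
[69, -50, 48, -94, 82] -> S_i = Random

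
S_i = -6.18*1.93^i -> [-6.18, -11.93, -23.02, -44.43, -85.75]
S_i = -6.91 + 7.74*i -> [-6.91, 0.83, 8.57, 16.31, 24.05]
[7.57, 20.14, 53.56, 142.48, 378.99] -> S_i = 7.57*2.66^i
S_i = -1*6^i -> [-1, -6, -36, -216, -1296]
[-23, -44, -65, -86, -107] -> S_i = -23 + -21*i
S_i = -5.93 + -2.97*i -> [-5.93, -8.9, -11.87, -14.84, -17.81]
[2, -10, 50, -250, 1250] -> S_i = 2*-5^i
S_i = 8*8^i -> [8, 64, 512, 4096, 32768]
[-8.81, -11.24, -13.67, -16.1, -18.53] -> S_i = -8.81 + -2.43*i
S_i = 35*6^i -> [35, 210, 1260, 7560, 45360]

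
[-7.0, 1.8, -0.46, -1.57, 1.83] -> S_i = Random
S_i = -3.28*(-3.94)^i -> [-3.28, 12.92, -50.92, 200.61, -790.42]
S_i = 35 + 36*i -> [35, 71, 107, 143, 179]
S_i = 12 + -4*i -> [12, 8, 4, 0, -4]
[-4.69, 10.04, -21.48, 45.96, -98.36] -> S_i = -4.69*(-2.14)^i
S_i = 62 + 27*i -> [62, 89, 116, 143, 170]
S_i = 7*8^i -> [7, 56, 448, 3584, 28672]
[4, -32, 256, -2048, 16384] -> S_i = 4*-8^i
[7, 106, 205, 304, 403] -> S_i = 7 + 99*i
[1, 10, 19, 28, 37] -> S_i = 1 + 9*i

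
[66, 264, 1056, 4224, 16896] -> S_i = 66*4^i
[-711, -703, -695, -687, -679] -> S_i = -711 + 8*i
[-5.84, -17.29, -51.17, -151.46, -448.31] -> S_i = -5.84*2.96^i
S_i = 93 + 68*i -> [93, 161, 229, 297, 365]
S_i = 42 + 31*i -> [42, 73, 104, 135, 166]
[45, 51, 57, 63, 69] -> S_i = 45 + 6*i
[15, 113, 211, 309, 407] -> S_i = 15 + 98*i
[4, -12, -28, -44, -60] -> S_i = 4 + -16*i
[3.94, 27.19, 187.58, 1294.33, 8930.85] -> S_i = 3.94*6.90^i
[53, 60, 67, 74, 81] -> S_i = 53 + 7*i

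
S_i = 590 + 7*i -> [590, 597, 604, 611, 618]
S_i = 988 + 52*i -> [988, 1040, 1092, 1144, 1196]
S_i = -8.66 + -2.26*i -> [-8.66, -10.92, -13.18, -15.44, -17.7]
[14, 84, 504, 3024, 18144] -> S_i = 14*6^i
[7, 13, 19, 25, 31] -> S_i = 7 + 6*i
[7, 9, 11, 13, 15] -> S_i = 7 + 2*i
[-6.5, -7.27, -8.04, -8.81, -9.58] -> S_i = -6.50 + -0.77*i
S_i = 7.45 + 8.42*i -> [7.45, 15.87, 24.29, 32.71, 41.13]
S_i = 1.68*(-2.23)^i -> [1.68, -3.75, 8.35, -18.63, 41.55]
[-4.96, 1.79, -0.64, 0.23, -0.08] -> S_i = -4.96*(-0.36)^i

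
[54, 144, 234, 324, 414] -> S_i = 54 + 90*i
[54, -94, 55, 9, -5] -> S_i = Random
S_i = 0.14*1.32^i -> [0.14, 0.18, 0.24, 0.32, 0.43]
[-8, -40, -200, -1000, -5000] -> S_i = -8*5^i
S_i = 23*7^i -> [23, 161, 1127, 7889, 55223]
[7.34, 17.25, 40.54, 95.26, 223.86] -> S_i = 7.34*2.35^i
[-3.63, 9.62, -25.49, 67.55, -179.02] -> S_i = -3.63*(-2.65)^i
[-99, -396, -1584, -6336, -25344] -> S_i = -99*4^i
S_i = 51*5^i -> [51, 255, 1275, 6375, 31875]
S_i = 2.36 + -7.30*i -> [2.36, -4.94, -12.24, -19.54, -26.84]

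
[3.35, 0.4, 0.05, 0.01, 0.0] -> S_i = 3.35*0.12^i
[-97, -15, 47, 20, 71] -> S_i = Random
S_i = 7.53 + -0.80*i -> [7.53, 6.73, 5.93, 5.13, 4.33]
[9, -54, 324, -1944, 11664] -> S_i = 9*-6^i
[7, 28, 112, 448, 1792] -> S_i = 7*4^i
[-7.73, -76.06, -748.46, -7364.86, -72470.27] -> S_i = -7.73*9.84^i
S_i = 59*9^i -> [59, 531, 4779, 43011, 387099]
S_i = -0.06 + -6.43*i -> [-0.06, -6.49, -12.92, -19.35, -25.78]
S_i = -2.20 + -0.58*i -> [-2.2, -2.78, -3.36, -3.94, -4.52]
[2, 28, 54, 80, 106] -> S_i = 2 + 26*i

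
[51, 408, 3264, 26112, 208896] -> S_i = 51*8^i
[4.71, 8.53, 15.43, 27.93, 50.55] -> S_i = 4.71*1.81^i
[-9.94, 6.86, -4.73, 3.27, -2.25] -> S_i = -9.94*(-0.69)^i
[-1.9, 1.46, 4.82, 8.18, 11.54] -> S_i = -1.90 + 3.36*i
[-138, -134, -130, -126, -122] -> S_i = -138 + 4*i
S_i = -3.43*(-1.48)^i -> [-3.43, 5.08, -7.51, 11.12, -16.46]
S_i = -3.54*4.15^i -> [-3.54, -14.69, -60.97, -253.02, -1050.02]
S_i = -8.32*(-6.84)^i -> [-8.32, 56.91, -389.26, 2662.51, -18211.58]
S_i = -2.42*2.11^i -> [-2.42, -5.11, -10.77, -22.73, -47.97]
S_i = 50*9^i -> [50, 450, 4050, 36450, 328050]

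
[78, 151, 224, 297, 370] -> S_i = 78 + 73*i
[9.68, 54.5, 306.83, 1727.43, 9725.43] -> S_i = 9.68*5.63^i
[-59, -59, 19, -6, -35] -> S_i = Random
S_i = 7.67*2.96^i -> [7.67, 22.7, 67.2, 198.92, 588.79]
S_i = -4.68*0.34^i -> [-4.68, -1.59, -0.54, -0.18, -0.06]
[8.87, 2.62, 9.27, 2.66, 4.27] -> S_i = Random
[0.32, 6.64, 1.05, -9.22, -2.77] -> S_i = Random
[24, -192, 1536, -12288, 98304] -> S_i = 24*-8^i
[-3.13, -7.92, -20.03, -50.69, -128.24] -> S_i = -3.13*2.53^i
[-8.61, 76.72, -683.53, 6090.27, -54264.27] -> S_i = -8.61*(-8.91)^i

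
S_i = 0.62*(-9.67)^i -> [0.62, -6.0, 57.98, -560.62, 5421.23]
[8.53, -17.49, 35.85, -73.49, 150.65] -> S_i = 8.53*(-2.05)^i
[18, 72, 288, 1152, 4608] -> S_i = 18*4^i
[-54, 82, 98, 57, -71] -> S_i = Random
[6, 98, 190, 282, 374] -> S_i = 6 + 92*i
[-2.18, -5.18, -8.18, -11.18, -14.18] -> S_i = -2.18 + -3.00*i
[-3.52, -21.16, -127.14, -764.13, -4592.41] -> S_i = -3.52*6.01^i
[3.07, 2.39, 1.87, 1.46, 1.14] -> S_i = 3.07*0.78^i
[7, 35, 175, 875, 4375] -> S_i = 7*5^i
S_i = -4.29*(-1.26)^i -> [-4.29, 5.41, -6.81, 8.58, -10.81]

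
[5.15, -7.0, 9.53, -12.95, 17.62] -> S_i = 5.15*(-1.36)^i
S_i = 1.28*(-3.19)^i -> [1.28, -4.08, 13.03, -41.55, 132.55]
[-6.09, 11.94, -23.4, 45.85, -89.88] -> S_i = -6.09*(-1.96)^i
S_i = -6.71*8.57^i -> [-6.71, -57.5, -492.82, -4223.43, -36194.77]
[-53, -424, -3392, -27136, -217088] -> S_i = -53*8^i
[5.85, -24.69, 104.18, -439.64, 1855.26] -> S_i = 5.85*(-4.22)^i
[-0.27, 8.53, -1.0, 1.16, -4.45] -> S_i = Random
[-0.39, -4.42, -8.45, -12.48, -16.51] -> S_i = -0.39 + -4.03*i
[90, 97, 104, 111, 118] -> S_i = 90 + 7*i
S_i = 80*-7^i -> [80, -560, 3920, -27440, 192080]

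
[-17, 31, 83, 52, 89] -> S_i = Random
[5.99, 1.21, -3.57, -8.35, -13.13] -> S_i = 5.99 + -4.78*i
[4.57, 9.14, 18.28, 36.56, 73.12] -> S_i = 4.57*2.00^i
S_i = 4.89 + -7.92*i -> [4.89, -3.03, -10.95, -18.87, -26.79]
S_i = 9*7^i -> [9, 63, 441, 3087, 21609]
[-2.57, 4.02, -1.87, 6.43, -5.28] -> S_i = Random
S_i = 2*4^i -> [2, 8, 32, 128, 512]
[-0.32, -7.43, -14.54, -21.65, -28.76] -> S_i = -0.32 + -7.11*i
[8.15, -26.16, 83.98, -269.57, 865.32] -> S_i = 8.15*(-3.21)^i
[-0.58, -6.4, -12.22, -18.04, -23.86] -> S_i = -0.58 + -5.82*i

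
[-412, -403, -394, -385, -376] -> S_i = -412 + 9*i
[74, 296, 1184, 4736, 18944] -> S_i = 74*4^i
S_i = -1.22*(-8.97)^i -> [-1.22, 10.94, -98.16, 880.52, -7898.23]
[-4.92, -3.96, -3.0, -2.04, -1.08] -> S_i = -4.92 + 0.96*i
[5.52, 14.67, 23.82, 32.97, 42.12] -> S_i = 5.52 + 9.15*i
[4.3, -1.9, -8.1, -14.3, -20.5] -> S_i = 4.30 + -6.20*i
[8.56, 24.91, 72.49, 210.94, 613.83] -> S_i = 8.56*2.91^i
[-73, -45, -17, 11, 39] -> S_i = -73 + 28*i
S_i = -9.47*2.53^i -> [-9.47, -23.96, -60.62, -153.36, -388.0]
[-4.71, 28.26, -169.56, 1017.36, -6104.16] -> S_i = -4.71*(-6.00)^i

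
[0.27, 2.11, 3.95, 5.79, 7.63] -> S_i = 0.27 + 1.84*i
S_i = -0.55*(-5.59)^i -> [-0.55, 3.07, -17.19, 96.07, -537.04]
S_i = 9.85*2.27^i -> [9.85, 22.36, 50.76, 115.22, 261.54]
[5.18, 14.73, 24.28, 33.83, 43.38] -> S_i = 5.18 + 9.55*i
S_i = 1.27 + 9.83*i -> [1.27, 11.1, 20.93, 30.76, 40.59]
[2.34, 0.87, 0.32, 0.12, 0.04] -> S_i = 2.34*0.37^i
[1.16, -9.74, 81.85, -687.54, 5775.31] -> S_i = 1.16*(-8.40)^i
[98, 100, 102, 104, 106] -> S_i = 98 + 2*i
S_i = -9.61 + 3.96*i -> [-9.61, -5.65, -1.69, 2.27, 6.23]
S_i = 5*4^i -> [5, 20, 80, 320, 1280]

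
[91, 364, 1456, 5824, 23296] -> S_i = 91*4^i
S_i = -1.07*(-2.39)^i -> [-1.07, 2.56, -6.11, 14.61, -34.91]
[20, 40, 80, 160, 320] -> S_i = 20*2^i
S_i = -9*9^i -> [-9, -81, -729, -6561, -59049]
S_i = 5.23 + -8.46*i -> [5.23, -3.23, -11.69, -20.15, -28.61]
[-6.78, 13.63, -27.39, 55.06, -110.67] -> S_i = -6.78*(-2.01)^i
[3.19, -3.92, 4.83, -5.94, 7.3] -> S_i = 3.19*(-1.23)^i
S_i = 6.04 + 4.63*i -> [6.04, 10.67, 15.3, 19.93, 24.56]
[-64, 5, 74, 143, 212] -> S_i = -64 + 69*i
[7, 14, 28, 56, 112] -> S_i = 7*2^i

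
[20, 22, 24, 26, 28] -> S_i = 20 + 2*i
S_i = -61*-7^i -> [-61, 427, -2989, 20923, -146461]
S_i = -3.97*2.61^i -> [-3.97, -10.36, -27.04, -70.58, -184.23]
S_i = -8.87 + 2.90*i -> [-8.87, -5.97, -3.07, -0.17, 2.73]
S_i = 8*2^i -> [8, 16, 32, 64, 128]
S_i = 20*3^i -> [20, 60, 180, 540, 1620]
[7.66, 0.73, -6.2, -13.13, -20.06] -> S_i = 7.66 + -6.93*i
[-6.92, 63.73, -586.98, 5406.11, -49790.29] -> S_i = -6.92*(-9.21)^i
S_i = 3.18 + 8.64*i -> [3.18, 11.82, 20.46, 29.1, 37.74]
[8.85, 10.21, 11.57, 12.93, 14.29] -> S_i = 8.85 + 1.36*i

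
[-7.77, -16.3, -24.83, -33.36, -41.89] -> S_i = -7.77 + -8.53*i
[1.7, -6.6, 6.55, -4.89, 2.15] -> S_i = Random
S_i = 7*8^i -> [7, 56, 448, 3584, 28672]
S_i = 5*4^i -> [5, 20, 80, 320, 1280]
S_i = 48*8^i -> [48, 384, 3072, 24576, 196608]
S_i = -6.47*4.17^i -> [-6.47, -26.98, -112.51, -469.15, -1956.36]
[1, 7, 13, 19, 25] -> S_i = 1 + 6*i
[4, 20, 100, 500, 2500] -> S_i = 4*5^i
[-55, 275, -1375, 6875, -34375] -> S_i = -55*-5^i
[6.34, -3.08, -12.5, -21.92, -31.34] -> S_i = 6.34 + -9.42*i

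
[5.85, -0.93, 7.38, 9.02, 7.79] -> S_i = Random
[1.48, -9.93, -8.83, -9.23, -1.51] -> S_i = Random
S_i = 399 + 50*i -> [399, 449, 499, 549, 599]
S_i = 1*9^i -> [1, 9, 81, 729, 6561]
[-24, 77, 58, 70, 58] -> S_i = Random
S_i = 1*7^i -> [1, 7, 49, 343, 2401]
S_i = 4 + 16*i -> [4, 20, 36, 52, 68]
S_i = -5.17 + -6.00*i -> [-5.17, -11.17, -17.17, -23.17, -29.17]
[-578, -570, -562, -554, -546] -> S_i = -578 + 8*i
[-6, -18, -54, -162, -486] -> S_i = -6*3^i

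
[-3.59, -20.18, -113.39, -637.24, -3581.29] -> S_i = -3.59*5.62^i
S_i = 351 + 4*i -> [351, 355, 359, 363, 367]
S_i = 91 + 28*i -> [91, 119, 147, 175, 203]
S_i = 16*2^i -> [16, 32, 64, 128, 256]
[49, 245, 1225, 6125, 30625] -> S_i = 49*5^i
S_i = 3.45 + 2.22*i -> [3.45, 5.67, 7.89, 10.11, 12.33]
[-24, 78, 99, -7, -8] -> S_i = Random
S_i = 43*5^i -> [43, 215, 1075, 5375, 26875]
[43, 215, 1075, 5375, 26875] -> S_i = 43*5^i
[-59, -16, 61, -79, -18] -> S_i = Random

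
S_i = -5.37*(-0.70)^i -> [-5.37, 3.76, -2.63, 1.84, -1.29]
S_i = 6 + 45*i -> [6, 51, 96, 141, 186]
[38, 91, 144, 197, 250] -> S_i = 38 + 53*i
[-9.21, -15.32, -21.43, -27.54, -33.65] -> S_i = -9.21 + -6.11*i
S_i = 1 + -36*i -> [1, -35, -71, -107, -143]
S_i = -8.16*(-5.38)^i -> [-8.16, 43.9, -236.19, 1270.68, -6836.27]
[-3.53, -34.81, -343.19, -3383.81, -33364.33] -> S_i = -3.53*9.86^i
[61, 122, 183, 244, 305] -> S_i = 61 + 61*i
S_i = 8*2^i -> [8, 16, 32, 64, 128]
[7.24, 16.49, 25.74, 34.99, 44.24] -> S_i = 7.24 + 9.25*i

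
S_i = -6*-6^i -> [-6, 36, -216, 1296, -7776]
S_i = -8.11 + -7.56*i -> [-8.11, -15.67, -23.23, -30.79, -38.35]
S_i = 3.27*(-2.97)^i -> [3.27, -9.71, 28.84, -85.67, 254.43]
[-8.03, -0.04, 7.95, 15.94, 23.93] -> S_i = -8.03 + 7.99*i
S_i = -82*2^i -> [-82, -164, -328, -656, -1312]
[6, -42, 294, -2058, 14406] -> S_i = 6*-7^i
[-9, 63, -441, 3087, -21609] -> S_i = -9*-7^i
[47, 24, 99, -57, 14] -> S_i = Random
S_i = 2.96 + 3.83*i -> [2.96, 6.79, 10.62, 14.45, 18.28]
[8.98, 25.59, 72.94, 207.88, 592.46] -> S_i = 8.98*2.85^i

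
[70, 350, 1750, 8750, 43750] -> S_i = 70*5^i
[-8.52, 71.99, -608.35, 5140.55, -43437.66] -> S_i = -8.52*(-8.45)^i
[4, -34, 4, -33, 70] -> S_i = Random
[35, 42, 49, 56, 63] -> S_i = 35 + 7*i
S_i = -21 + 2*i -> [-21, -19, -17, -15, -13]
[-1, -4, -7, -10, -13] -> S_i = -1 + -3*i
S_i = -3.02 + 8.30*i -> [-3.02, 5.28, 13.58, 21.88, 30.18]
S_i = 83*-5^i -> [83, -415, 2075, -10375, 51875]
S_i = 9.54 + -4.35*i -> [9.54, 5.19, 0.84, -3.51, -7.86]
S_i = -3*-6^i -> [-3, 18, -108, 648, -3888]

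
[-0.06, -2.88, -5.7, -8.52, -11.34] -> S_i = -0.06 + -2.82*i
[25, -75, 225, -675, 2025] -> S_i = 25*-3^i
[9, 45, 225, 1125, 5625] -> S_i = 9*5^i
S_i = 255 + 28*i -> [255, 283, 311, 339, 367]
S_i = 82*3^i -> [82, 246, 738, 2214, 6642]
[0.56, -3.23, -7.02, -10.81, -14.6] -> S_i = 0.56 + -3.79*i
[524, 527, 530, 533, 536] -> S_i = 524 + 3*i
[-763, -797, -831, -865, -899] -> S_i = -763 + -34*i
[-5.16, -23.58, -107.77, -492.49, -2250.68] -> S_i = -5.16*4.57^i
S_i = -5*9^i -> [-5, -45, -405, -3645, -32805]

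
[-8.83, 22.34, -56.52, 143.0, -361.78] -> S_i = -8.83*(-2.53)^i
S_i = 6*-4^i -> [6, -24, 96, -384, 1536]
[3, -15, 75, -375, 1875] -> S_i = 3*-5^i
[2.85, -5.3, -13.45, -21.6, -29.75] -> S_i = 2.85 + -8.15*i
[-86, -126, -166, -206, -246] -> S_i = -86 + -40*i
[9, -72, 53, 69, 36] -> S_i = Random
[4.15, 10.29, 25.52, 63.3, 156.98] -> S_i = 4.15*2.48^i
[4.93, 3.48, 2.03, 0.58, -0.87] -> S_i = 4.93 + -1.45*i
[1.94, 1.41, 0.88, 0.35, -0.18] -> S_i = 1.94 + -0.53*i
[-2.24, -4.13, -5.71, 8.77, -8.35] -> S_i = Random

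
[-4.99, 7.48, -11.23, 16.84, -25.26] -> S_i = -4.99*(-1.50)^i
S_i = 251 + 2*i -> [251, 253, 255, 257, 259]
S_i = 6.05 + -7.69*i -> [6.05, -1.64, -9.33, -17.02, -24.71]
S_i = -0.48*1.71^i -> [-0.48, -0.82, -1.4, -2.4, -4.1]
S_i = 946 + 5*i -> [946, 951, 956, 961, 966]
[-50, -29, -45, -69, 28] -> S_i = Random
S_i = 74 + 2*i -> [74, 76, 78, 80, 82]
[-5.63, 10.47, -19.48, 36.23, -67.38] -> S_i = -5.63*(-1.86)^i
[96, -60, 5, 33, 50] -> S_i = Random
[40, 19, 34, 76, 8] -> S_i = Random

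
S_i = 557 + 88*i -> [557, 645, 733, 821, 909]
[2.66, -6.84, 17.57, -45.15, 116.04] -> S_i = 2.66*(-2.57)^i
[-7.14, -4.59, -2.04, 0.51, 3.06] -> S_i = -7.14 + 2.55*i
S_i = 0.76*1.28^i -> [0.76, 0.97, 1.25, 1.59, 2.04]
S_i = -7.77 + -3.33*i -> [-7.77, -11.1, -14.43, -17.76, -21.09]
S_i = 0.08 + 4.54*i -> [0.08, 4.62, 9.16, 13.7, 18.24]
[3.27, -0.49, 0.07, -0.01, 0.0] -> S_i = 3.27*(-0.15)^i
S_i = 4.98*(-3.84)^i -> [4.98, -19.12, 73.43, -281.98, 1082.81]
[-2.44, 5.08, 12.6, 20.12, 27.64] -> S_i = -2.44 + 7.52*i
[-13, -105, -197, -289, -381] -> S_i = -13 + -92*i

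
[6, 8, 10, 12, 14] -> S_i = 6 + 2*i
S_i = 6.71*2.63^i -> [6.71, 17.65, 46.41, 122.06, 321.03]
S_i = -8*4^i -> [-8, -32, -128, -512, -2048]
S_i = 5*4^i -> [5, 20, 80, 320, 1280]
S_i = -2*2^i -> [-2, -4, -8, -16, -32]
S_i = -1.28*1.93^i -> [-1.28, -2.47, -4.77, -9.2, -17.76]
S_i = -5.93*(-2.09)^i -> [-5.93, 12.39, -25.9, 54.14, -113.15]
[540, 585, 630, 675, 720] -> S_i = 540 + 45*i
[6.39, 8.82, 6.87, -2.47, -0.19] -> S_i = Random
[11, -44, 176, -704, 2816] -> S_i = 11*-4^i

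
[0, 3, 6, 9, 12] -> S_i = 0 + 3*i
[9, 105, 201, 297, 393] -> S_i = 9 + 96*i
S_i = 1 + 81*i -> [1, 82, 163, 244, 325]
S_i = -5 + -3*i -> [-5, -8, -11, -14, -17]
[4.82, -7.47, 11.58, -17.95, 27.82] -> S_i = 4.82*(-1.55)^i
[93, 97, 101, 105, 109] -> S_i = 93 + 4*i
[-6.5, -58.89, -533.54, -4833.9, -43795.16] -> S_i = -6.50*9.06^i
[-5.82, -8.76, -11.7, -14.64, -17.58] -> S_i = -5.82 + -2.94*i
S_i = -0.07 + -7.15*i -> [-0.07, -7.22, -14.37, -21.52, -28.67]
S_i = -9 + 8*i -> [-9, -1, 7, 15, 23]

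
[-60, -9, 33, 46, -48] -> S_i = Random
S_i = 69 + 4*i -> [69, 73, 77, 81, 85]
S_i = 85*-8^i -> [85, -680, 5440, -43520, 348160]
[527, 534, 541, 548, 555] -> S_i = 527 + 7*i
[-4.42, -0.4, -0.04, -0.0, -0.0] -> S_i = -4.42*0.09^i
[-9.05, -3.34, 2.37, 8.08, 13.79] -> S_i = -9.05 + 5.71*i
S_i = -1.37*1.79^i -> [-1.37, -2.45, -4.39, -7.86, -14.06]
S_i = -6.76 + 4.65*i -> [-6.76, -2.11, 2.54, 7.19, 11.84]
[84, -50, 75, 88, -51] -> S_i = Random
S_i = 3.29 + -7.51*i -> [3.29, -4.22, -11.73, -19.24, -26.75]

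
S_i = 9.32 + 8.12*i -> [9.32, 17.44, 25.56, 33.68, 41.8]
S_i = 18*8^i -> [18, 144, 1152, 9216, 73728]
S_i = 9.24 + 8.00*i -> [9.24, 17.24, 25.24, 33.24, 41.24]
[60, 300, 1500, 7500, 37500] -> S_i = 60*5^i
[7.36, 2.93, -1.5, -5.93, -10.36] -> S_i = 7.36 + -4.43*i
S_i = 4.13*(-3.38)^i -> [4.13, -13.96, 47.18, -159.48, 539.03]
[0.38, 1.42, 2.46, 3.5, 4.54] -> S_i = 0.38 + 1.04*i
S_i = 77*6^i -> [77, 462, 2772, 16632, 99792]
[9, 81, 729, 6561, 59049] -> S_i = 9*9^i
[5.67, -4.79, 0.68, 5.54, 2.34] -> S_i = Random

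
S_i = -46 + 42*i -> [-46, -4, 38, 80, 122]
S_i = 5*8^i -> [5, 40, 320, 2560, 20480]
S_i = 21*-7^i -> [21, -147, 1029, -7203, 50421]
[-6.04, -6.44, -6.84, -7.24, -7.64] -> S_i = -6.04 + -0.40*i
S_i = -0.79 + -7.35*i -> [-0.79, -8.14, -15.49, -22.84, -30.19]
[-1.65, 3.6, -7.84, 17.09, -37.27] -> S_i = -1.65*(-2.18)^i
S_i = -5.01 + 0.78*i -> [-5.01, -4.23, -3.45, -2.67, -1.89]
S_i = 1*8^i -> [1, 8, 64, 512, 4096]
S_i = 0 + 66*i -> [0, 66, 132, 198, 264]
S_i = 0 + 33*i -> [0, 33, 66, 99, 132]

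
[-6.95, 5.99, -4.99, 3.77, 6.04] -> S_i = Random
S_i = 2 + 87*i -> [2, 89, 176, 263, 350]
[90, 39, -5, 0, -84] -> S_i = Random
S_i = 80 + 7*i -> [80, 87, 94, 101, 108]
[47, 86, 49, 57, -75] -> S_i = Random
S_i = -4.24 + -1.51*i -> [-4.24, -5.75, -7.26, -8.77, -10.28]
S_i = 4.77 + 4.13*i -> [4.77, 8.9, 13.03, 17.16, 21.29]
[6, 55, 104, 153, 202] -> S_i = 6 + 49*i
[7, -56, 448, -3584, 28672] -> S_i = 7*-8^i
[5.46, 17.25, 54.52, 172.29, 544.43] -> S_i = 5.46*3.16^i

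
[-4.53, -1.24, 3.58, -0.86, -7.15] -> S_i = Random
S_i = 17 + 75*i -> [17, 92, 167, 242, 317]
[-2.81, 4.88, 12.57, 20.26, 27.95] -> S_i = -2.81 + 7.69*i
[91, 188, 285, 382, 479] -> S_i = 91 + 97*i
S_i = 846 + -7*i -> [846, 839, 832, 825, 818]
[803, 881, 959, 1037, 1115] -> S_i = 803 + 78*i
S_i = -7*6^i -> [-7, -42, -252, -1512, -9072]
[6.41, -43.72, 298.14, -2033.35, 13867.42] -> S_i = 6.41*(-6.82)^i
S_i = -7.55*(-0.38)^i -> [-7.55, 2.87, -1.09, 0.41, -0.16]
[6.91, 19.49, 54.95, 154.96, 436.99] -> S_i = 6.91*2.82^i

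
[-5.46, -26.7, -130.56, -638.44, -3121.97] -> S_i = -5.46*4.89^i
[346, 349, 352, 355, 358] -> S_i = 346 + 3*i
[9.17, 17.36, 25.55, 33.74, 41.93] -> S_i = 9.17 + 8.19*i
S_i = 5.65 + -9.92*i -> [5.65, -4.27, -14.19, -24.11, -34.03]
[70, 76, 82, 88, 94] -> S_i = 70 + 6*i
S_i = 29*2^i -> [29, 58, 116, 232, 464]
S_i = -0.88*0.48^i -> [-0.88, -0.42, -0.2, -0.1, -0.05]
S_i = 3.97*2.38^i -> [3.97, 9.45, 22.49, 53.52, 127.38]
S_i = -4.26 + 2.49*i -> [-4.26, -1.77, 0.72, 3.21, 5.7]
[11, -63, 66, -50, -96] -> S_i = Random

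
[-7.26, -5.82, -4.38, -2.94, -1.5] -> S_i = -7.26 + 1.44*i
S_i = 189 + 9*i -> [189, 198, 207, 216, 225]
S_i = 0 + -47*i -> [0, -47, -94, -141, -188]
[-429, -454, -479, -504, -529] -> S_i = -429 + -25*i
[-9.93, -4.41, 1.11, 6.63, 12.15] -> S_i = -9.93 + 5.52*i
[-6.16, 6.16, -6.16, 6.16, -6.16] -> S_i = -6.16*(-1.00)^i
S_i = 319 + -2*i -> [319, 317, 315, 313, 311]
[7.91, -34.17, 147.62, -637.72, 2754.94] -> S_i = 7.91*(-4.32)^i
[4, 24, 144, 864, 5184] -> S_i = 4*6^i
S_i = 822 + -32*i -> [822, 790, 758, 726, 694]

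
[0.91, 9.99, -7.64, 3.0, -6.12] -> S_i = Random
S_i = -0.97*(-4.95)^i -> [-0.97, 4.8, -23.77, 117.65, -582.36]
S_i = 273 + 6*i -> [273, 279, 285, 291, 297]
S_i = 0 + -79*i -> [0, -79, -158, -237, -316]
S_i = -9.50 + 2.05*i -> [-9.5, -7.45, -5.4, -3.35, -1.3]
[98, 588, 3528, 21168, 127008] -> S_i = 98*6^i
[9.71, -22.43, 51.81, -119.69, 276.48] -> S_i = 9.71*(-2.31)^i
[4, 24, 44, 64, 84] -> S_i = 4 + 20*i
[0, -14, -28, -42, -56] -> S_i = 0 + -14*i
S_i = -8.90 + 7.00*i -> [-8.9, -1.9, 5.1, 12.1, 19.1]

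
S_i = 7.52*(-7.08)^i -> [7.52, -53.24, 376.95, -2668.81, 18895.17]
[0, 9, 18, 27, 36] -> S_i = 0 + 9*i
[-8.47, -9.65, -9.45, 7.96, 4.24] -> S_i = Random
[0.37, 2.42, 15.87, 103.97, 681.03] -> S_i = 0.37*6.55^i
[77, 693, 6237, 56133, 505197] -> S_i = 77*9^i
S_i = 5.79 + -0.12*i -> [5.79, 5.67, 5.55, 5.43, 5.31]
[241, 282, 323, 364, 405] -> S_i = 241 + 41*i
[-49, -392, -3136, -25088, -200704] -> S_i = -49*8^i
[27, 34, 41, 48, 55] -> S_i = 27 + 7*i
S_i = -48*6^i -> [-48, -288, -1728, -10368, -62208]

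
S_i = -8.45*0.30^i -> [-8.45, -2.53, -0.76, -0.23, -0.07]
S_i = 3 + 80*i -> [3, 83, 163, 243, 323]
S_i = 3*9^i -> [3, 27, 243, 2187, 19683]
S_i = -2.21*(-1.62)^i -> [-2.21, 3.58, -5.8, 9.4, -15.22]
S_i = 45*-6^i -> [45, -270, 1620, -9720, 58320]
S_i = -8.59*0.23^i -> [-8.59, -1.98, -0.45, -0.1, -0.02]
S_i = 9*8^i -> [9, 72, 576, 4608, 36864]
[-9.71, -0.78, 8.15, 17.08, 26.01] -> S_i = -9.71 + 8.93*i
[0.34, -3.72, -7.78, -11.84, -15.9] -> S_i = 0.34 + -4.06*i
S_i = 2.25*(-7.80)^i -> [2.25, -17.55, 136.89, -1067.74, 8328.39]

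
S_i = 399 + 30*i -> [399, 429, 459, 489, 519]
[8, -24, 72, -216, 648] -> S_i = 8*-3^i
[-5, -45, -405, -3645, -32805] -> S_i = -5*9^i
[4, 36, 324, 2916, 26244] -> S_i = 4*9^i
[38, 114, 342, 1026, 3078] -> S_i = 38*3^i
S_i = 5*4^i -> [5, 20, 80, 320, 1280]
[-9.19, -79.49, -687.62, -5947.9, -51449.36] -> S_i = -9.19*8.65^i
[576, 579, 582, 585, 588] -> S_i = 576 + 3*i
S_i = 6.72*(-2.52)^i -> [6.72, -16.93, 42.67, -107.54, 271.0]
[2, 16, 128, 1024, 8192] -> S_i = 2*8^i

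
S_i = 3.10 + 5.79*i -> [3.1, 8.89, 14.68, 20.47, 26.26]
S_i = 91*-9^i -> [91, -819, 7371, -66339, 597051]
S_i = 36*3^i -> [36, 108, 324, 972, 2916]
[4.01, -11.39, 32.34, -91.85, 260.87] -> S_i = 4.01*(-2.84)^i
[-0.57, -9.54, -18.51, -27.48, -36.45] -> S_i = -0.57 + -8.97*i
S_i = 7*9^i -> [7, 63, 567, 5103, 45927]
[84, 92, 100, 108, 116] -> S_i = 84 + 8*i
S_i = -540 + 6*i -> [-540, -534, -528, -522, -516]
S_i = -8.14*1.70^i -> [-8.14, -13.84, -23.52, -39.99, -67.99]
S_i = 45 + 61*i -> [45, 106, 167, 228, 289]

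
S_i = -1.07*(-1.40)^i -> [-1.07, 1.5, -2.1, 2.94, -4.11]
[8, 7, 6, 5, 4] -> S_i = 8 + -1*i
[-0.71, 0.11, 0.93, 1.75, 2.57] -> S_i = -0.71 + 0.82*i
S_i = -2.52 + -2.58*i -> [-2.52, -5.1, -7.68, -10.26, -12.84]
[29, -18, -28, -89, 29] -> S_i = Random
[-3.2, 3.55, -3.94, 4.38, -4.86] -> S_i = -3.20*(-1.11)^i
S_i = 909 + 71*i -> [909, 980, 1051, 1122, 1193]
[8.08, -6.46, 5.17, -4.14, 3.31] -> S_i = 8.08*(-0.80)^i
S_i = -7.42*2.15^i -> [-7.42, -15.95, -34.3, -73.74, -158.55]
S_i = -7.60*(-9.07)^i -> [-7.6, 68.93, -625.21, 5670.68, -51433.1]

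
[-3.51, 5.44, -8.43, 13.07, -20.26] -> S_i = -3.51*(-1.55)^i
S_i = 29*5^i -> [29, 145, 725, 3625, 18125]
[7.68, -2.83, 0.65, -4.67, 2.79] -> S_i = Random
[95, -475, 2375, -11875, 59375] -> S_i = 95*-5^i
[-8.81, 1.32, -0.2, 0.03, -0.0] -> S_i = -8.81*(-0.15)^i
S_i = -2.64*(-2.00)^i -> [-2.64, 5.28, -10.56, 21.12, -42.24]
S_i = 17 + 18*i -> [17, 35, 53, 71, 89]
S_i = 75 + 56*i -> [75, 131, 187, 243, 299]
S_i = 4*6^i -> [4, 24, 144, 864, 5184]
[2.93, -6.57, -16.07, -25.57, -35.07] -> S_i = 2.93 + -9.50*i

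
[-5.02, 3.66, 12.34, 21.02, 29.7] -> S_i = -5.02 + 8.68*i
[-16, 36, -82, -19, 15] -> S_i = Random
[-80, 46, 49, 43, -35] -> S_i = Random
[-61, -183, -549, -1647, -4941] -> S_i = -61*3^i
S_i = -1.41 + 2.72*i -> [-1.41, 1.31, 4.03, 6.75, 9.47]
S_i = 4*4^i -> [4, 16, 64, 256, 1024]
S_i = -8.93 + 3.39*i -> [-8.93, -5.54, -2.15, 1.24, 4.63]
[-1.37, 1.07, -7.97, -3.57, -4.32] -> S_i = Random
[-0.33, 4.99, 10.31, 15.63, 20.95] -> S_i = -0.33 + 5.32*i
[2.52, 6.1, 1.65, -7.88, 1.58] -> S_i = Random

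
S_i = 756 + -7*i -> [756, 749, 742, 735, 728]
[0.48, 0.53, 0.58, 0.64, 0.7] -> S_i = 0.48*1.10^i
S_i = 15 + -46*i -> [15, -31, -77, -123, -169]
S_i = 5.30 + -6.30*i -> [5.3, -1.0, -7.3, -13.6, -19.9]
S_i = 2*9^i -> [2, 18, 162, 1458, 13122]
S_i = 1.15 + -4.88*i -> [1.15, -3.73, -8.61, -13.49, -18.37]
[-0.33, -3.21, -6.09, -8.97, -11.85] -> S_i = -0.33 + -2.88*i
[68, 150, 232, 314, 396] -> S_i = 68 + 82*i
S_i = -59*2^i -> [-59, -118, -236, -472, -944]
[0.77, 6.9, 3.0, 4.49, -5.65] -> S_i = Random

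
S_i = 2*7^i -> [2, 14, 98, 686, 4802]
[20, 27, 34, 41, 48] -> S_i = 20 + 7*i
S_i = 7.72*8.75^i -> [7.72, 67.55, 591.06, 5171.8, 45253.22]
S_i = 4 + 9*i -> [4, 13, 22, 31, 40]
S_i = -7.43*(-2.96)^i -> [-7.43, 21.99, -65.1, 192.69, -570.37]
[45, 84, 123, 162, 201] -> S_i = 45 + 39*i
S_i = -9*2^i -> [-9, -18, -36, -72, -144]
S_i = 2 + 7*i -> [2, 9, 16, 23, 30]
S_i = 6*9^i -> [6, 54, 486, 4374, 39366]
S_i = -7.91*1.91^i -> [-7.91, -15.11, -28.86, -55.12, -105.27]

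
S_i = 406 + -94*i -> [406, 312, 218, 124, 30]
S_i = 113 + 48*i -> [113, 161, 209, 257, 305]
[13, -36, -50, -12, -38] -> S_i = Random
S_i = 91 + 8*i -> [91, 99, 107, 115, 123]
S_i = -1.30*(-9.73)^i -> [-1.3, 12.65, -123.07, 1197.52, -11651.85]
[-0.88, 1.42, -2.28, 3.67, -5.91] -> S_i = -0.88*(-1.61)^i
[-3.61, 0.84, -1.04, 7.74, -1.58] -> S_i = Random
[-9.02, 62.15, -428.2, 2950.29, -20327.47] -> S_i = -9.02*(-6.89)^i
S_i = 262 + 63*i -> [262, 325, 388, 451, 514]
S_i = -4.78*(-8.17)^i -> [-4.78, 39.05, -319.06, 2606.72, -21296.89]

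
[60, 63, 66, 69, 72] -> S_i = 60 + 3*i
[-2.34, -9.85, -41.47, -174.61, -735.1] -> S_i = -2.34*4.21^i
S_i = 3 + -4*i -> [3, -1, -5, -9, -13]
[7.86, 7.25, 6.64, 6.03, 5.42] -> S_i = 7.86 + -0.61*i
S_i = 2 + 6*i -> [2, 8, 14, 20, 26]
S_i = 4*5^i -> [4, 20, 100, 500, 2500]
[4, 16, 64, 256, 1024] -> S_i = 4*4^i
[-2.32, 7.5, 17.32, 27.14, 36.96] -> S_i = -2.32 + 9.82*i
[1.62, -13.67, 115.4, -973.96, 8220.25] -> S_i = 1.62*(-8.44)^i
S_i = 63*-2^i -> [63, -126, 252, -504, 1008]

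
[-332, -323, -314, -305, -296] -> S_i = -332 + 9*i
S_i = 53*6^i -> [53, 318, 1908, 11448, 68688]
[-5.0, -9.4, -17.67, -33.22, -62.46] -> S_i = -5.00*1.88^i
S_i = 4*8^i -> [4, 32, 256, 2048, 16384]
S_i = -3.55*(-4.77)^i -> [-3.55, 16.93, -80.77, 385.29, -1837.82]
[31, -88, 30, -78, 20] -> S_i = Random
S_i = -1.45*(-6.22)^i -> [-1.45, 9.02, -56.1, 348.93, -2170.35]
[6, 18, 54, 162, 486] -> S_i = 6*3^i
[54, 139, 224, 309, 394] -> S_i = 54 + 85*i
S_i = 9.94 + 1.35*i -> [9.94, 11.29, 12.64, 13.99, 15.34]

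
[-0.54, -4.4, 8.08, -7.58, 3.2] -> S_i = Random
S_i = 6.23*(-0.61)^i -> [6.23, -3.8, 2.32, -1.41, 0.86]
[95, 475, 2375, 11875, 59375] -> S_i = 95*5^i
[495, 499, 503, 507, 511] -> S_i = 495 + 4*i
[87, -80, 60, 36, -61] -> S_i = Random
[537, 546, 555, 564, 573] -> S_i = 537 + 9*i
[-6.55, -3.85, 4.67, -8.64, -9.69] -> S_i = Random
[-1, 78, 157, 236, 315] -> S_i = -1 + 79*i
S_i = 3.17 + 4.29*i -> [3.17, 7.46, 11.75, 16.04, 20.33]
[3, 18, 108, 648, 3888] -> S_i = 3*6^i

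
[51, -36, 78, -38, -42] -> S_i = Random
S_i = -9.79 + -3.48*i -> [-9.79, -13.27, -16.75, -20.23, -23.71]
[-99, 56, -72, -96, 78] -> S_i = Random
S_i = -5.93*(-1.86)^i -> [-5.93, 11.03, -20.52, 38.16, -70.98]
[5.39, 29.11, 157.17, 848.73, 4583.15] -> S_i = 5.39*5.40^i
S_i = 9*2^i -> [9, 18, 36, 72, 144]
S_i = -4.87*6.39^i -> [-4.87, -31.12, -198.85, -1270.67, -8119.56]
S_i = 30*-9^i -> [30, -270, 2430, -21870, 196830]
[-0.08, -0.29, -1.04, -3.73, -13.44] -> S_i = -0.08*3.60^i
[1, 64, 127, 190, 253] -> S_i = 1 + 63*i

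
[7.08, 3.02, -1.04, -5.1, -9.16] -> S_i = 7.08 + -4.06*i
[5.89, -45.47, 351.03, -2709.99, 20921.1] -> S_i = 5.89*(-7.72)^i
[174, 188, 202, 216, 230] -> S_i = 174 + 14*i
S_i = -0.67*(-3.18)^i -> [-0.67, 2.13, -6.78, 21.55, -68.51]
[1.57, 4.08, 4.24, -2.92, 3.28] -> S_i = Random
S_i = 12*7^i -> [12, 84, 588, 4116, 28812]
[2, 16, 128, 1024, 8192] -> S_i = 2*8^i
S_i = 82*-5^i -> [82, -410, 2050, -10250, 51250]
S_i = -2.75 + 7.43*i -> [-2.75, 4.68, 12.11, 19.54, 26.97]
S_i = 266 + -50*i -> [266, 216, 166, 116, 66]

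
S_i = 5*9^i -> [5, 45, 405, 3645, 32805]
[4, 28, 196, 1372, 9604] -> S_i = 4*7^i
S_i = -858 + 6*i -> [-858, -852, -846, -840, -834]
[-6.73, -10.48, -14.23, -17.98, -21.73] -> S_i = -6.73 + -3.75*i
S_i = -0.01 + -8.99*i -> [-0.01, -9.0, -17.99, -26.98, -35.97]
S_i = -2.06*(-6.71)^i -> [-2.06, 13.82, -92.75, 622.35, -4175.97]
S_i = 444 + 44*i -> [444, 488, 532, 576, 620]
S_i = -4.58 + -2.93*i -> [-4.58, -7.51, -10.44, -13.37, -16.3]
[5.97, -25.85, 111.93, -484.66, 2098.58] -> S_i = 5.97*(-4.33)^i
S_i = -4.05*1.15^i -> [-4.05, -4.66, -5.36, -6.16, -7.08]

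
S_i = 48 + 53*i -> [48, 101, 154, 207, 260]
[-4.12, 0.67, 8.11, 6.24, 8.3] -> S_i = Random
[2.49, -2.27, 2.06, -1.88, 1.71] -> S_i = 2.49*(-0.91)^i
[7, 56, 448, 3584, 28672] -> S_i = 7*8^i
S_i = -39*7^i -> [-39, -273, -1911, -13377, -93639]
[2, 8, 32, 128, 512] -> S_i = 2*4^i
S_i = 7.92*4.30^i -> [7.92, 34.06, 146.44, 629.7, 2707.69]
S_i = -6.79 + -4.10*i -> [-6.79, -10.89, -14.99, -19.09, -23.19]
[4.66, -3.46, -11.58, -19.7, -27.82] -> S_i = 4.66 + -8.12*i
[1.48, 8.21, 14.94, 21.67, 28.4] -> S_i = 1.48 + 6.73*i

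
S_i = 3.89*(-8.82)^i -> [3.89, -34.31, 302.61, -2669.04, 23540.95]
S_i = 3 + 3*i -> [3, 6, 9, 12, 15]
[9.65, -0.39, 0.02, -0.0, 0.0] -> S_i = 9.65*(-0.04)^i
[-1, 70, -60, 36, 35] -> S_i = Random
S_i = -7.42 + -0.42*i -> [-7.42, -7.84, -8.26, -8.68, -9.1]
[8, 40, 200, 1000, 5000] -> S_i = 8*5^i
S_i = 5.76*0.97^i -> [5.76, 5.59, 5.42, 5.26, 5.1]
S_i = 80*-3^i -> [80, -240, 720, -2160, 6480]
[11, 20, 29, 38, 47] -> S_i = 11 + 9*i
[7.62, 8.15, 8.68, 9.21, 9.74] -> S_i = 7.62 + 0.53*i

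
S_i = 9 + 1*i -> [9, 10, 11, 12, 13]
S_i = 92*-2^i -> [92, -184, 368, -736, 1472]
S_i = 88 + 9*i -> [88, 97, 106, 115, 124]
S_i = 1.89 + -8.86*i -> [1.89, -6.97, -15.83, -24.69, -33.55]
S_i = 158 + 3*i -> [158, 161, 164, 167, 170]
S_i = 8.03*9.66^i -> [8.03, 77.57, 749.32, 7238.47, 69923.64]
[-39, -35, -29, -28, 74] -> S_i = Random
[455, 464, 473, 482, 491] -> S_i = 455 + 9*i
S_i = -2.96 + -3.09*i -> [-2.96, -6.05, -9.14, -12.23, -15.32]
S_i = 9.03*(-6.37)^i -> [9.03, -57.52, 366.41, -2334.03, 14867.76]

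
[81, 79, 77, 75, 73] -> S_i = 81 + -2*i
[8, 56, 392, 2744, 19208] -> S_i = 8*7^i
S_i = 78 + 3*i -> [78, 81, 84, 87, 90]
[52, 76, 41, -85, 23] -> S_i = Random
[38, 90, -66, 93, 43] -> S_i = Random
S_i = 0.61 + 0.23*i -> [0.61, 0.84, 1.07, 1.3, 1.53]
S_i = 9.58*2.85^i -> [9.58, 27.3, 77.81, 221.77, 632.04]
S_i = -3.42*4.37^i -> [-3.42, -14.95, -65.31, -285.41, -1247.25]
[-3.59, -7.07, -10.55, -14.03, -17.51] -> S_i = -3.59 + -3.48*i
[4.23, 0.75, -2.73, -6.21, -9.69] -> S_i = 4.23 + -3.48*i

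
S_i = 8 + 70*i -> [8, 78, 148, 218, 288]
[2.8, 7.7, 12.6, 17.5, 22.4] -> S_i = 2.80 + 4.90*i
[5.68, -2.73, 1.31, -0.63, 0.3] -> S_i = 5.68*(-0.48)^i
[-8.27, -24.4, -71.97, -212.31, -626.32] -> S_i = -8.27*2.95^i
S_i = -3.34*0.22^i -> [-3.34, -0.73, -0.16, -0.04, -0.01]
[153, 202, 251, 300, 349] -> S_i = 153 + 49*i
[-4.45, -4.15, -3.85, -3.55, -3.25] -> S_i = -4.45 + 0.30*i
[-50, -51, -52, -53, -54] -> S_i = -50 + -1*i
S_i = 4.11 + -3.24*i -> [4.11, 0.87, -2.37, -5.61, -8.85]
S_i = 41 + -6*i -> [41, 35, 29, 23, 17]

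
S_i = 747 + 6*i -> [747, 753, 759, 765, 771]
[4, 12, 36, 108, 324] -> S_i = 4*3^i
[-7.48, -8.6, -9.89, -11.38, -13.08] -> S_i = -7.48*1.15^i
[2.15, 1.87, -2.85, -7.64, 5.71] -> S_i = Random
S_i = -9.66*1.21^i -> [-9.66, -11.69, -14.14, -17.11, -20.71]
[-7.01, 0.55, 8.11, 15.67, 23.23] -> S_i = -7.01 + 7.56*i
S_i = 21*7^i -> [21, 147, 1029, 7203, 50421]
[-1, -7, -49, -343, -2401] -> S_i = -1*7^i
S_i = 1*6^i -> [1, 6, 36, 216, 1296]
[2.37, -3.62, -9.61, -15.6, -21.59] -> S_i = 2.37 + -5.99*i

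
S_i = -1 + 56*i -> [-1, 55, 111, 167, 223]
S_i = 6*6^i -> [6, 36, 216, 1296, 7776]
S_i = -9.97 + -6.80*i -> [-9.97, -16.77, -23.57, -30.37, -37.17]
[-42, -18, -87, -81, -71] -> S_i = Random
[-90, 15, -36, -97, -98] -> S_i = Random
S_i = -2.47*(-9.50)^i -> [-2.47, 23.47, -222.92, 2117.72, -20118.3]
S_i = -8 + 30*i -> [-8, 22, 52, 82, 112]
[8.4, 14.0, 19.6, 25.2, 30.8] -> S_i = 8.40 + 5.60*i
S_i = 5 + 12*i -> [5, 17, 29, 41, 53]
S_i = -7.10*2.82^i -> [-7.1, -20.02, -56.46, -159.22, -449.01]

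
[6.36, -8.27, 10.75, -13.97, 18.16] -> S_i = 6.36*(-1.30)^i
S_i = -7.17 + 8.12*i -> [-7.17, 0.95, 9.07, 17.19, 25.31]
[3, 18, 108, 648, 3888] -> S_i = 3*6^i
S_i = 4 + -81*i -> [4, -77, -158, -239, -320]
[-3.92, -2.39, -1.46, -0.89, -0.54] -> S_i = -3.92*0.61^i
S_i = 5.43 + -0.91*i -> [5.43, 4.52, 3.61, 2.7, 1.79]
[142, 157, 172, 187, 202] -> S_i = 142 + 15*i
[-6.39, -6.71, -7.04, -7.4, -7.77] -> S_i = -6.39*1.05^i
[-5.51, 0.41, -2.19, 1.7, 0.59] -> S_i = Random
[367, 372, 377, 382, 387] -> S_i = 367 + 5*i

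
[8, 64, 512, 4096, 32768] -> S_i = 8*8^i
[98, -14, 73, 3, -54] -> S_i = Random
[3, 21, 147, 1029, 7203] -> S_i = 3*7^i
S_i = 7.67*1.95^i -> [7.67, 14.96, 29.17, 56.87, 110.9]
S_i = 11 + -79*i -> [11, -68, -147, -226, -305]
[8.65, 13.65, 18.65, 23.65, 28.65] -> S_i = 8.65 + 5.00*i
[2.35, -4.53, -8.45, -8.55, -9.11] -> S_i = Random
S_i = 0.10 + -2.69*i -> [0.1, -2.59, -5.28, -7.97, -10.66]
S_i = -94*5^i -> [-94, -470, -2350, -11750, -58750]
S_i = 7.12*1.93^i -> [7.12, 13.74, 26.52, 51.19, 98.79]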